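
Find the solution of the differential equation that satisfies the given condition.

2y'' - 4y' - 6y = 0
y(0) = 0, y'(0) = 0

General solution: y = C₁e^(3x) + C₂e^(-x)
Applying ICs: C₁ = 0, C₂ = 0
Particular solution: y = 0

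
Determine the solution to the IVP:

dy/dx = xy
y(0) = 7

General solution: y = Ce^(x²/2)
Applying IC y(0) = 7:
Particular solution: y = 7e^(x²/2)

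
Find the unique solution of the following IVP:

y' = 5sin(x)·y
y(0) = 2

General solution: y = Ce^(-5cos(x))
Applying IC y(0) = 2:
Particular solution: y = 2e^(5(1-cos(x)))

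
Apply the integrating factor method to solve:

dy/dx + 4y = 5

Using integrating factor method:

General solution: y = 5/4 + Ce^(-4x)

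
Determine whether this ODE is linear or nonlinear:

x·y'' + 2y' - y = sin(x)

Linear (y and its derivatives appear to the first power only, no products of y terms)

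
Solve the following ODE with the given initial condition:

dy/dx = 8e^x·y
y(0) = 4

General solution: y = Ce^(8e^x)
Applying IC y(0) = 4:
Particular solution: y = 4e^(8(e^x - 1))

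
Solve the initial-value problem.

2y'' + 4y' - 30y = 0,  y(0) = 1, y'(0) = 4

General solution: y = C₁e^(3x) + C₂e^(-5x)
Applying ICs: C₁ = 9/8, C₂ = -1/8
Particular solution: y = (9/8)e^(3x) - (1/8)e^(-5x)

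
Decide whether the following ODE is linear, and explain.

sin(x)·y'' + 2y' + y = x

Linear (y and its derivatives appear to the first power only, no products of y terms)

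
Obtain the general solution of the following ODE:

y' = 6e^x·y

Separating variables and integrating:
ln|y| = 6e^x + C

General solution: y = Ce^(6e^x)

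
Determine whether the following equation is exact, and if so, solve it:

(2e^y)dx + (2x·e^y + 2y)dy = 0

Verify exactness: ∂M/∂y = ∂N/∂x ✓
Find F(x,y) such that ∂F/∂x = M, ∂F/∂y = N
Solution: 2x·e^y + y² = C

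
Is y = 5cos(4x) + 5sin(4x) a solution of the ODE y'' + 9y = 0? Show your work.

Verification:
y'' = -80cos(4x) - 80sin(4x)
y'' + 9y ≠ 0 (frequency mismatch: got 16 instead of 9)

No, it is not a solution.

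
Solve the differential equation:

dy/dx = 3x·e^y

Separating variables and integrating:
-e^(-y) = 3x²/2 + C

General solution: y = -ln(C - 3x²/2)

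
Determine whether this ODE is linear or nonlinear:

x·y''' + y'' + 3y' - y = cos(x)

Linear (y and its derivatives appear to the first power only, no products of y terms)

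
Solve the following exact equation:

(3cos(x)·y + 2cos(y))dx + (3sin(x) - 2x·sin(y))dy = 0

Verify exactness: ∂M/∂y = ∂N/∂x ✓
Find F(x,y) such that ∂F/∂x = M, ∂F/∂y = N
Solution: 3sin(x)·y + 2x·cos(y) = C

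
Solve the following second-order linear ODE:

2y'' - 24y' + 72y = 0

Characteristic equation: 2r² - 24r + 72 = 0
Divide by 2: r² - 12r + 36 = 0
Factored: (r - 6)² = 0
Repeated root: r = 6
General solution: y = (C₁ + C₂x)e^(6x)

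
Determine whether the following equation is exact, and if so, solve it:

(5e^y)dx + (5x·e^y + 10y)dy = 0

Verify exactness: ∂M/∂y = ∂N/∂x ✓
Find F(x,y) such that ∂F/∂x = M, ∂F/∂y = N
Solution: 5x·e^y + 5y² = C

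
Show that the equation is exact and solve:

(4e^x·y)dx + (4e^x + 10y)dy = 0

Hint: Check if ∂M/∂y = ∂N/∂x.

Verify exactness: ∂M/∂y = ∂N/∂x ✓
Find F(x,y) such that ∂F/∂x = M, ∂F/∂y = N
Solution: 4e^x·y + 5y² = C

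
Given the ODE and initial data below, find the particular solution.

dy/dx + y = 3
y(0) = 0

General solution: y = 3 + Ce^(-x)
Applying y(0) = 0: C = 0 - 3 = -3
Particular solution: y = 3 - 3e^(-x)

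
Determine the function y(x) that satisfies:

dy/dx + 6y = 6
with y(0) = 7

General solution: y = 1 + Ce^(-6x)
Applying y(0) = 7: C = 7 - 1 = 6
Particular solution: y = 1 + 6e^(-6x)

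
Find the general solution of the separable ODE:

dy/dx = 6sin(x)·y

Separating variables and integrating:
ln|y| = -6cos(x) + C

General solution: y = Ce^(-6cos(x))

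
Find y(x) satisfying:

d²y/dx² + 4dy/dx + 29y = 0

Characteristic equation: r² + 4r + 29 = 0
Roots: r = -2 ± 5i (complex conjugates)
General solution: y = e^(-2x)(C₁cos(5x) + C₂sin(5x))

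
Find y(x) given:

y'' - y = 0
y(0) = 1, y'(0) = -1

General solution: y = C₁e^x + C₂e^(-x)
Applying ICs: C₁ = 0, C₂ = 1
Particular solution: y = e^(-x)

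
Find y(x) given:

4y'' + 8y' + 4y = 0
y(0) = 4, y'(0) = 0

General solution: y = (C₁ + C₂x)e^(-x)
Repeated root r = -1
Applying ICs: C₁ = 4, C₂ = 4
Particular solution: y = (4 + 4x)e^(-x)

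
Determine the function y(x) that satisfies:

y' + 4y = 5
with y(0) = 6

General solution: y = 5/4 + Ce^(-4x)
Applying y(0) = 6: C = 6 - 5/4 = 19/4
Particular solution: y = 5/4 + (19/4)e^(-4x)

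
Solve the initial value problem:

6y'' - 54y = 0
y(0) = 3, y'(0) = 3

General solution: y = C₁e^(3x) + C₂e^(-3x)
Applying ICs: C₁ = 2, C₂ = 1
Particular solution: y = 2e^(3x) + e^(-3x)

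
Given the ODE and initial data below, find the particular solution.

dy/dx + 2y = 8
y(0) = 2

General solution: y = 4 + Ce^(-2x)
Applying y(0) = 2: C = 2 - 4 = -2
Particular solution: y = 4 - 2e^(-2x)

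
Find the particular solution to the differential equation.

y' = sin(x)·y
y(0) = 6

General solution: y = Ce^(-cos(x))
Applying IC y(0) = 6:
Particular solution: y = 6e^(1-cos(x))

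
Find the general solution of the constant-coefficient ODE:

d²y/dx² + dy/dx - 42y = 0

Characteristic equation: r² + r - 42 = 0
Roots: r = 6, -7 (distinct real)
General solution: y = C₁e^(6x) + C₂e^(-7x)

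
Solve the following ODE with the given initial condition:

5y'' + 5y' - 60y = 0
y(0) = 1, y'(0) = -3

General solution: y = C₁e^(3x) + C₂e^(-4x)
Applying ICs: C₁ = 1/7, C₂ = 6/7
Particular solution: y = (1/7)e^(3x) + (6/7)e^(-4x)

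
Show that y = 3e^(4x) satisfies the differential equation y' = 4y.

Verification:
y = 3e^(4x)
y' = 12e^(4x)
4y = 12e^(4x)
y' = 4y ✓

Yes, it is a solution.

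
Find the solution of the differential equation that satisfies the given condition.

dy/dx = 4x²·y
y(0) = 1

General solution: y = Ce^(4x³/3)
Applying IC y(0) = 1:
Particular solution: y = e^(4x³/3)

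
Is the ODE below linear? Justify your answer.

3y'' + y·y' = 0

No. Nonlinear (product y·y')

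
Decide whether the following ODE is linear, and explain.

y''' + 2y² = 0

Nonlinear (y² term)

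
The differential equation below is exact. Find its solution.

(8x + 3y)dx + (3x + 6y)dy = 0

Verify exactness: ∂M/∂y = ∂N/∂x ✓
Find F(x,y) such that ∂F/∂x = M, ∂F/∂y = N
Solution: 4x² + 3xy + 3y² = C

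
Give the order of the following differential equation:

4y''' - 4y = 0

The order is 3 (highest derivative is of order 3).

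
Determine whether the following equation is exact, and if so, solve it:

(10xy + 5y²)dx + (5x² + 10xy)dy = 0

Verify exactness: ∂M/∂y = ∂N/∂x ✓
Find F(x,y) such that ∂F/∂x = M, ∂F/∂y = N
Solution: 5x²y + 5xy² = C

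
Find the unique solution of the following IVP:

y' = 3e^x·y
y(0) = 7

General solution: y = Ce^(3e^x)
Applying IC y(0) = 7:
Particular solution: y = 7e^(3(e^x - 1))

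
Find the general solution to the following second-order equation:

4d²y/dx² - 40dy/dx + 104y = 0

Characteristic equation: 4r² - 40r + 104 = 0
Divide by 4: r² - 10r + 26 = 0
Roots: r = 5 ± i (complex conjugates)
General solution: y = e^(5x)(C₁cos(x) + C₂sin(x))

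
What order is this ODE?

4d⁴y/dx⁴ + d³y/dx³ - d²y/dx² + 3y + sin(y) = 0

The order is 4 (highest derivative is of order 4).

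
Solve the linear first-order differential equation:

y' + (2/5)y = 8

Using integrating factor method:

General solution: y = 20 + Ce^(-2x/5)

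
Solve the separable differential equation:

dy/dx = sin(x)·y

Separating variables and integrating:
ln|y| = -cos(x) + C

General solution: y = Ce^(-cos(x))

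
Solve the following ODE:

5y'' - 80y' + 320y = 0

Characteristic equation: 5r² - 80r + 320 = 0
Divide by 5: r² - 16r + 64 = 0
Factored: (r - 8)² = 0
Repeated root: r = 8
General solution: y = (C₁ + C₂x)e^(8x)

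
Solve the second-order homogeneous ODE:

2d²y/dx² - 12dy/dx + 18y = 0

Characteristic equation: 2r² - 12r + 18 = 0
Divide by 2: r² - 6r + 9 = 0
Factored: (r - 3)² = 0
Repeated root: r = 3
General solution: y = (C₁ + C₂x)e^(3x)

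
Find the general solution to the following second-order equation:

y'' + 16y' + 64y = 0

Characteristic equation: r² + 16r + 64 = 0
Factored: (r + 8)² = 0
Repeated root: r = -8
General solution: y = (C₁ + C₂x)e^(-8x)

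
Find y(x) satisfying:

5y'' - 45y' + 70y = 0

Characteristic equation: 5r² - 45r + 70 = 0
Divide by 5: r² - 9r + 14 = 0
Roots: r = 7, 2 (distinct real)
General solution: y = C₁e^(7x) + C₂e^(2x)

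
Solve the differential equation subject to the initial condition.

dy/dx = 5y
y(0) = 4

General solution: y = Ce^(5x)
Applying IC y(0) = 4:
Particular solution: y = 4e^(5x)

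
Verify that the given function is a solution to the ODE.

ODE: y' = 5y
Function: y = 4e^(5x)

Verification:
y = 4e^(5x)
y' = 20e^(5x)
5y = 20e^(5x)
y' = 5y ✓

Yes, it is a solution.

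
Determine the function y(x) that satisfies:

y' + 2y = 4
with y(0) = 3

General solution: y = 2 + Ce^(-2x)
Applying y(0) = 3: C = 3 - 2 = 1
Particular solution: y = 2 + e^(-2x)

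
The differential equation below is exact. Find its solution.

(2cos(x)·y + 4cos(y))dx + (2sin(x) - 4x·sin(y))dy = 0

Verify exactness: ∂M/∂y = ∂N/∂x ✓
Find F(x,y) such that ∂F/∂x = M, ∂F/∂y = N
Solution: 2sin(x)·y + 4x·cos(y) = C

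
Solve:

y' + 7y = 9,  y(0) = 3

General solution: y = 9/7 + Ce^(-7x)
Applying y(0) = 3: C = 3 - 9/7 = 12/7
Particular solution: y = 9/7 + (12/7)e^(-7x)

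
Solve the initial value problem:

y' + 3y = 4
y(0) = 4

General solution: y = 4/3 + Ce^(-3x)
Applying y(0) = 4: C = 4 - 4/3 = 8/3
Particular solution: y = 4/3 + (8/3)e^(-3x)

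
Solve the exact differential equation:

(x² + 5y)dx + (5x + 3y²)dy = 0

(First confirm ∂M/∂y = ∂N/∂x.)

Verify exactness: ∂M/∂y = ∂N/∂x ✓
Find F(x,y) such that ∂F/∂x = M, ∂F/∂y = N
Solution: x³/3 + 5xy + y³ = C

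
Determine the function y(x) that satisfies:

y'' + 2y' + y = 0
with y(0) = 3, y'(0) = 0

General solution: y = (C₁ + C₂x)e^(-x)
Repeated root r = -1
Applying ICs: C₁ = 3, C₂ = 3
Particular solution: y = (3 + 3x)e^(-x)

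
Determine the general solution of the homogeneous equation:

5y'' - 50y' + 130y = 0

Characteristic equation: 5r² - 50r + 130 = 0
Divide by 5: r² - 10r + 26 = 0
Roots: r = 5 ± i (complex conjugates)
General solution: y = e^(5x)(C₁cos(x) + C₂sin(x))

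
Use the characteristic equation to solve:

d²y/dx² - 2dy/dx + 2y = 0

Characteristic equation: r² - 2r + 2 = 0
Roots: r = 1 ± i (complex conjugates)
General solution: y = e^x(C₁cos(x) + C₂sin(x))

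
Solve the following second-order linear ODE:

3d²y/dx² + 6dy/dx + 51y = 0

Characteristic equation: 3r² + 6r + 51 = 0
Divide by 3: r² + 2r + 17 = 0
Roots: r = -1 ± 4i (complex conjugates)
General solution: y = e^(-x)(C₁cos(4x) + C₂sin(4x))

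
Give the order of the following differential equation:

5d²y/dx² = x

The order is 2 (highest derivative is of order 2).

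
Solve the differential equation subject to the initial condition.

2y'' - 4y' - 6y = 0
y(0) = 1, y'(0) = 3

General solution: y = C₁e^(3x) + C₂e^(-x)
Applying ICs: C₁ = 1, C₂ = 0
Particular solution: y = e^(3x)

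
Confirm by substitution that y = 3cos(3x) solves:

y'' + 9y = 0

Verification:
y'' = -27cos(3x)
y'' + 9y = 0 ✓

Yes, it is a solution.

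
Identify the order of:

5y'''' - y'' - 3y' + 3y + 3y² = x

The order is 4 (highest derivative is of order 4).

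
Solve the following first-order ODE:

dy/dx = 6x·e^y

Separating variables and integrating:
-e^(-y) = 3x² + C

General solution: y = -ln(C - 3x²)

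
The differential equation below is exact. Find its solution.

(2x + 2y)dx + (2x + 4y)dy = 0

Verify exactness: ∂M/∂y = ∂N/∂x ✓
Find F(x,y) such that ∂F/∂x = M, ∂F/∂y = N
Solution: x² + 2xy + 2y² = C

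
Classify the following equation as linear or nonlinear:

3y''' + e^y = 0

Nonlinear (e^y is nonlinear in y)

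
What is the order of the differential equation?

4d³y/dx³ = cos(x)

The order is 3 (highest derivative is of order 3).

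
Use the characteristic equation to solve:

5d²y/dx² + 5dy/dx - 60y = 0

Characteristic equation: 5r² + 5r - 60 = 0
Divide by 5: r² + r - 12 = 0
Roots: r = 3, -4 (distinct real)
General solution: y = C₁e^(3x) + C₂e^(-4x)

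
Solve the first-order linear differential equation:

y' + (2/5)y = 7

Using integrating factor method:

General solution: y = 35/2 + Ce^(-2x/5)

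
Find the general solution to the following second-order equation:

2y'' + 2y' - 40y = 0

Characteristic equation: 2r² + 2r - 40 = 0
Divide by 2: r² + r - 20 = 0
Roots: r = 4, -5 (distinct real)
General solution: y = C₁e^(4x) + C₂e^(-5x)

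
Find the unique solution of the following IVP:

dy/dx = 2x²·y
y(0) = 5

General solution: y = Ce^(2x³/3)
Applying IC y(0) = 5:
Particular solution: y = 5e^(2x³/3)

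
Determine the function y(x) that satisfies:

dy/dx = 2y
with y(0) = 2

General solution: y = Ce^(2x)
Applying IC y(0) = 2:
Particular solution: y = 2e^(2x)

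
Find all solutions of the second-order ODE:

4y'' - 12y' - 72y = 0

Characteristic equation: 4r² - 12r - 72 = 0
Divide by 4: r² - 3r - 18 = 0
Roots: r = 6, -3 (distinct real)
General solution: y = C₁e^(6x) + C₂e^(-3x)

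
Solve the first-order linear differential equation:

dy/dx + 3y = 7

Using integrating factor method:

General solution: y = 7/3 + Ce^(-3x)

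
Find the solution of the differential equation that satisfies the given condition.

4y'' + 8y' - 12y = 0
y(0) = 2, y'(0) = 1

General solution: y = C₁e^x + C₂e^(-3x)
Applying ICs: C₁ = 7/4, C₂ = 1/4
Particular solution: y = (7/4)e^x + (1/4)e^(-3x)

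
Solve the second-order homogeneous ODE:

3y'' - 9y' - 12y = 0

Characteristic equation: 3r² - 9r - 12 = 0
Divide by 3: r² - 3r - 4 = 0
Roots: r = 4, -1 (distinct real)
General solution: y = C₁e^(4x) + C₂e^(-x)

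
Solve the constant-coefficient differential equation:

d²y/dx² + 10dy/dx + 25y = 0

Characteristic equation: r² + 10r + 25 = 0
Factored: (r + 5)² = 0
Repeated root: r = -5
General solution: y = (C₁ + C₂x)e^(-5x)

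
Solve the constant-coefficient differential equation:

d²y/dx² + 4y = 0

Characteristic equation: r² + 4 = 0
Roots: r = ±2i (complex conjugates)
General solution: y = C₁cos(2x) + C₂sin(2x)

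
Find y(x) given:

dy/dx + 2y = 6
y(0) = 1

General solution: y = 3 + Ce^(-2x)
Applying y(0) = 1: C = 1 - 3 = -2
Particular solution: y = 3 - 2e^(-2x)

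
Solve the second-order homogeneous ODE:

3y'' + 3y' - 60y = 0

Characteristic equation: 3r² + 3r - 60 = 0
Divide by 3: r² + r - 20 = 0
Roots: r = 4, -5 (distinct real)
General solution: y = C₁e^(4x) + C₂e^(-5x)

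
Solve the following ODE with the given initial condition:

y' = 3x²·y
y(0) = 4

General solution: y = Ce^(x³)
Applying IC y(0) = 4:
Particular solution: y = 4e^(x³)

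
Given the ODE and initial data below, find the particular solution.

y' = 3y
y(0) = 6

General solution: y = Ce^(3x)
Applying IC y(0) = 6:
Particular solution: y = 6e^(3x)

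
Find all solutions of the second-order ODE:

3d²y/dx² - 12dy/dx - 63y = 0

Characteristic equation: 3r² - 12r - 63 = 0
Divide by 3: r² - 4r - 21 = 0
Roots: r = 7, -3 (distinct real)
General solution: y = C₁e^(7x) + C₂e^(-3x)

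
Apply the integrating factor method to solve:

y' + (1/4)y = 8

Using integrating factor method:

General solution: y = 32 + Ce^(-x/4)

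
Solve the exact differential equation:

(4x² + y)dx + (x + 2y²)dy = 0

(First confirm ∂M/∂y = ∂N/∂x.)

Verify exactness: ∂M/∂y = ∂N/∂x ✓
Find F(x,y) such that ∂F/∂x = M, ∂F/∂y = N
Solution: 4x³/3 + xy + 2y³/3 = C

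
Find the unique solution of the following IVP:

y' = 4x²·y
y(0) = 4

General solution: y = Ce^(4x³/3)
Applying IC y(0) = 4:
Particular solution: y = 4e^(4x³/3)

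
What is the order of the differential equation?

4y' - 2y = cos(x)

The order is 1 (highest derivative is of order 1).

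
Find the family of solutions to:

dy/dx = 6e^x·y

Separating variables and integrating:
ln|y| = 6e^x + C

General solution: y = Ce^(6e^x)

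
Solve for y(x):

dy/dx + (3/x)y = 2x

Using integrating factor method:

General solution: y = (2/5)x^2 + Cx^(-3)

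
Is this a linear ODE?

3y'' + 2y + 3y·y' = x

No. Nonlinear (product y·y')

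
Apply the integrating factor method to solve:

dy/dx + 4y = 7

Using integrating factor method:

General solution: y = 7/4 + Ce^(-4x)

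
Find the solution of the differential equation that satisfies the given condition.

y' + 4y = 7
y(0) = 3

General solution: y = 7/4 + Ce^(-4x)
Applying y(0) = 3: C = 3 - 7/4 = 5/4
Particular solution: y = 7/4 + (5/4)e^(-4x)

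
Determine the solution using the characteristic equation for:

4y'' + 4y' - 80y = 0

Characteristic equation: 4r² + 4r - 80 = 0
Divide by 4: r² + r - 20 = 0
Roots: r = 4, -5 (distinct real)
General solution: y = C₁e^(4x) + C₂e^(-5x)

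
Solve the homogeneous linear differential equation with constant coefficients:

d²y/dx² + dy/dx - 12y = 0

Characteristic equation: r² + r - 12 = 0
Roots: r = 3, -4 (distinct real)
General solution: y = C₁e^(3x) + C₂e^(-4x)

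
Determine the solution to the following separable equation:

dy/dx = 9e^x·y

Separating variables and integrating:
ln|y| = 9e^x + C

General solution: y = Ce^(9e^x)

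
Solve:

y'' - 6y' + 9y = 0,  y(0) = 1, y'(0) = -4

General solution: y = (C₁ + C₂x)e^(3x)
Repeated root r = 3
Applying ICs: C₁ = 1, C₂ = -7
Particular solution: y = (1 - 7x)e^(3x)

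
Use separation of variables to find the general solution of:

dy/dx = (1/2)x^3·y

Separating variables and integrating:
ln|y| = x^4/8 + C

General solution: y = Ce^(x^4/8)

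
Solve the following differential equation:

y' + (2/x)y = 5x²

Using integrating factor method:

General solution: y = x^3 + Cx^(-2)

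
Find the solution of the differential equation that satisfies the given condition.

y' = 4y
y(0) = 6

General solution: y = Ce^(4x)
Applying IC y(0) = 6:
Particular solution: y = 6e^(4x)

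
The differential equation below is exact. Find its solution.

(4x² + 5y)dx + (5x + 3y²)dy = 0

Verify exactness: ∂M/∂y = ∂N/∂x ✓
Find F(x,y) such that ∂F/∂x = M, ∂F/∂y = N
Solution: 4x³/3 + 5xy + y³ = C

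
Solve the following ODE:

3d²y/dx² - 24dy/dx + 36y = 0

Characteristic equation: 3r² - 24r + 36 = 0
Divide by 3: r² - 8r + 12 = 0
Roots: r = 6, 2 (distinct real)
General solution: y = C₁e^(6x) + C₂e^(2x)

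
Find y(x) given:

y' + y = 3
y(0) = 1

General solution: y = 3 + Ce^(-x)
Applying y(0) = 1: C = 1 - 3 = -2
Particular solution: y = 3 - 2e^(-x)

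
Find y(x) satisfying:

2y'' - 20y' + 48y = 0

Characteristic equation: 2r² - 20r + 48 = 0
Divide by 2: r² - 10r + 24 = 0
Roots: r = 4, 6 (distinct real)
General solution: y = C₁e^(4x) + C₂e^(6x)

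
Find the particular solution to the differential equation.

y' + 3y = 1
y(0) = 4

General solution: y = 1/3 + Ce^(-3x)
Applying y(0) = 4: C = 4 - 1/3 = 11/3
Particular solution: y = 1/3 + (11/3)e^(-3x)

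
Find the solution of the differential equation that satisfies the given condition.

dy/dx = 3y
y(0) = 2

General solution: y = Ce^(3x)
Applying IC y(0) = 2:
Particular solution: y = 2e^(3x)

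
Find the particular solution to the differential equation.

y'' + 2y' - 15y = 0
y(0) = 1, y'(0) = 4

General solution: y = C₁e^(3x) + C₂e^(-5x)
Applying ICs: C₁ = 9/8, C₂ = -1/8
Particular solution: y = (9/8)e^(3x) - (1/8)e^(-5x)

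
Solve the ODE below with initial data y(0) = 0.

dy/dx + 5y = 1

General solution: y = 1/5 + Ce^(-5x)
Applying y(0) = 0: C = 0 - 1/5 = -1/5
Particular solution: y = 1/5 - (1/5)e^(-5x)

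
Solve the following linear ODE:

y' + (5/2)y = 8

Using integrating factor method:

General solution: y = 16/5 + Ce^(-5x/2)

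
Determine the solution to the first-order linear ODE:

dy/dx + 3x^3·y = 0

Using integrating factor method:

General solution: y = Ce^(-3x^4/4)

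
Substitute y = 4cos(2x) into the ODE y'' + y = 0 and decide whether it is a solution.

Verification:
y'' = -16cos(2x)
y'' + y ≠ 0 (frequency mismatch: got 4 instead of 1)

No, it is not a solution.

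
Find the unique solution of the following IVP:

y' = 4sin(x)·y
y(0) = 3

General solution: y = Ce^(-4cos(x))
Applying IC y(0) = 3:
Particular solution: y = 3e^(4(1-cos(x)))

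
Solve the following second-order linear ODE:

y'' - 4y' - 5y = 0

Characteristic equation: r² - 4r - 5 = 0
Roots: r = 5, -1 (distinct real)
General solution: y = C₁e^(5x) + C₂e^(-x)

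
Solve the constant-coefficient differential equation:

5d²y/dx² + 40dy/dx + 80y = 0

Characteristic equation: 5r² + 40r + 80 = 0
Divide by 5: r² + 8r + 16 = 0
Factored: (r + 4)² = 0
Repeated root: r = -4
General solution: y = (C₁ + C₂x)e^(-4x)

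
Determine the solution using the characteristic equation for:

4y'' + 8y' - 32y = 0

Characteristic equation: 4r² + 8r - 32 = 0
Divide by 4: r² + 2r - 8 = 0
Roots: r = 2, -4 (distinct real)
General solution: y = C₁e^(2x) + C₂e^(-4x)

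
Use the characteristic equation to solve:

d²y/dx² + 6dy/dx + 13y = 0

Characteristic equation: r² + 6r + 13 = 0
Roots: r = -3 ± 2i (complex conjugates)
General solution: y = e^(-3x)(C₁cos(2x) + C₂sin(2x))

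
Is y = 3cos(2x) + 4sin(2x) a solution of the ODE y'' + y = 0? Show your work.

Verification:
y'' = -12cos(2x) - 16sin(2x)
y'' + y ≠ 0 (frequency mismatch: got 4 instead of 1)

No, it is not a solution.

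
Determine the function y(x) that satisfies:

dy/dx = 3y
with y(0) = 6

General solution: y = Ce^(3x)
Applying IC y(0) = 6:
Particular solution: y = 6e^(3x)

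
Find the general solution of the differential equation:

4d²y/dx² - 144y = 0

Characteristic equation: 4r² - 144 = 0
Divide by 4: r² - 36 = 0
Roots: r = 6, -6 (distinct real)
General solution: y = C₁e^(6x) + C₂e^(-6x)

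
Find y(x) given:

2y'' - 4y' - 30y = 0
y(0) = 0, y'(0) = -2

General solution: y = C₁e^(5x) + C₂e^(-3x)
Applying ICs: C₁ = -1/4, C₂ = 1/4
Particular solution: y = -(1/4)e^(5x) + (1/4)e^(-3x)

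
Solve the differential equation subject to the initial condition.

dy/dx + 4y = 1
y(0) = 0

General solution: y = 1/4 + Ce^(-4x)
Applying y(0) = 0: C = 0 - 1/4 = -1/4
Particular solution: y = 1/4 - (1/4)e^(-4x)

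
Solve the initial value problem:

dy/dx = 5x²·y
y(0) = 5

General solution: y = Ce^(5x³/3)
Applying IC y(0) = 5:
Particular solution: y = 5e^(5x³/3)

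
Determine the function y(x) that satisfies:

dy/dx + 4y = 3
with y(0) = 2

General solution: y = 3/4 + Ce^(-4x)
Applying y(0) = 2: C = 2 - 3/4 = 5/4
Particular solution: y = 3/4 + (5/4)e^(-4x)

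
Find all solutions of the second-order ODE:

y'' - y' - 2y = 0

Characteristic equation: r² - r - 2 = 0
Roots: r = 2, -1 (distinct real)
General solution: y = C₁e^(2x) + C₂e^(-x)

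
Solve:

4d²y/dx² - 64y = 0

Characteristic equation: 4r² - 64 = 0
Divide by 4: r² - 16 = 0
Roots: r = 4, -4 (distinct real)
General solution: y = C₁e^(4x) + C₂e^(-4x)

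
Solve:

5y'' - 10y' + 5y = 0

Characteristic equation: 5r² - 10r + 5 = 0
Divide by 5: r² - 2r + 1 = 0
Factored: (r - 1)² = 0
Repeated root: r = 1
General solution: y = (C₁ + C₂x)e^x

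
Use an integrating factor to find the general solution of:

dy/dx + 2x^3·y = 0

Using integrating factor method:

General solution: y = Ce^(-x^4/2)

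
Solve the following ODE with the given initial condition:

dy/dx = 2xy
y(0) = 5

General solution: y = Ce^(x²)
Applying IC y(0) = 5:
Particular solution: y = 5e^(x²)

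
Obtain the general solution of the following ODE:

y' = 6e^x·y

Separating variables and integrating:
ln|y| = 6e^x + C

General solution: y = Ce^(6e^x)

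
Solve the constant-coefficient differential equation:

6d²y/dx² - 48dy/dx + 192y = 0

Characteristic equation: 6r² - 48r + 192 = 0
Divide by 6: r² - 8r + 32 = 0
Roots: r = 4 ± 4i (complex conjugates)
General solution: y = e^(4x)(C₁cos(4x) + C₂sin(4x))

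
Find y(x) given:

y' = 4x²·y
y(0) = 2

General solution: y = Ce^(4x³/3)
Applying IC y(0) = 2:
Particular solution: y = 2e^(4x³/3)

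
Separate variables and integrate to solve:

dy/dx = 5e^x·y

Separating variables and integrating:
ln|y| = 5e^x + C

General solution: y = Ce^(5e^x)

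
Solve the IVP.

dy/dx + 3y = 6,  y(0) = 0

General solution: y = 2 + Ce^(-3x)
Applying y(0) = 0: C = 0 - 2 = -2
Particular solution: y = 2 - 2e^(-3x)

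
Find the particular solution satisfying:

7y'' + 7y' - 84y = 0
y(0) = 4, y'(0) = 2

General solution: y = C₁e^(3x) + C₂e^(-4x)
Applying ICs: C₁ = 18/7, C₂ = 10/7
Particular solution: y = (18/7)e^(3x) + (10/7)e^(-4x)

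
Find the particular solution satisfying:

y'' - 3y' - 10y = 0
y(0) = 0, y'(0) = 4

General solution: y = C₁e^(5x) + C₂e^(-2x)
Applying ICs: C₁ = 4/7, C₂ = -4/7
Particular solution: y = (4/7)e^(5x) - (4/7)e^(-2x)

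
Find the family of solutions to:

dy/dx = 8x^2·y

Separating variables and integrating:
ln|y| = 8x^3/3 + C

General solution: y = Ce^(8x^3/3)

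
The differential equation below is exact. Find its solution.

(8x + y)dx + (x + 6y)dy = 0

Verify exactness: ∂M/∂y = ∂N/∂x ✓
Find F(x,y) such that ∂F/∂x = M, ∂F/∂y = N
Solution: 4x² + xy + 3y² = C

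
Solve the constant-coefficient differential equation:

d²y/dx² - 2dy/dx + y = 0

Characteristic equation: r² - 2r + 1 = 0
Factored: (r - 1)² = 0
Repeated root: r = 1
General solution: y = (C₁ + C₂x)e^x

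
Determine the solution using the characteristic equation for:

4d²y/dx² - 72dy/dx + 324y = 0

Characteristic equation: 4r² - 72r + 324 = 0
Divide by 4: r² - 18r + 81 = 0
Factored: (r - 9)² = 0
Repeated root: r = 9
General solution: y = (C₁ + C₂x)e^(9x)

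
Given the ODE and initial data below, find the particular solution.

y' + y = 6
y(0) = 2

General solution: y = 6 + Ce^(-x)
Applying y(0) = 2: C = 2 - 6 = -4
Particular solution: y = 6 - 4e^(-x)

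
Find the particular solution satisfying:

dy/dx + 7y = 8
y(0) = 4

General solution: y = 8/7 + Ce^(-7x)
Applying y(0) = 4: C = 4 - 8/7 = 20/7
Particular solution: y = 8/7 + (20/7)e^(-7x)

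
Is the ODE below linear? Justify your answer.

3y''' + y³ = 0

No. Nonlinear (y³ term)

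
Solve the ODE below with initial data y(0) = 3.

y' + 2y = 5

General solution: y = 5/2 + Ce^(-2x)
Applying y(0) = 3: C = 3 - 5/2 = 1/2
Particular solution: y = 5/2 + (1/2)e^(-2x)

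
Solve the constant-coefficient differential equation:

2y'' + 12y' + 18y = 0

Characteristic equation: 2r² + 12r + 18 = 0
Divide by 2: r² + 6r + 9 = 0
Factored: (r + 3)² = 0
Repeated root: r = -3
General solution: y = (C₁ + C₂x)e^(-3x)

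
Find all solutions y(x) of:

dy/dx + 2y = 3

Using integrating factor method:

General solution: y = 3/2 + Ce^(-2x)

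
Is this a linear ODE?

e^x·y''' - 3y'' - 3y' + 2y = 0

Yes. Linear (y and its derivatives appear to the first power only, no products of y terms)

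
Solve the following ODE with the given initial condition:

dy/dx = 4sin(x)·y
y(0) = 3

General solution: y = Ce^(-4cos(x))
Applying IC y(0) = 3:
Particular solution: y = 3e^(4(1-cos(x)))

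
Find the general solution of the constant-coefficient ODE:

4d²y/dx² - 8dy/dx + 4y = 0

Characteristic equation: 4r² - 8r + 4 = 0
Divide by 4: r² - 2r + 1 = 0
Factored: (r - 1)² = 0
Repeated root: r = 1
General solution: y = (C₁ + C₂x)e^x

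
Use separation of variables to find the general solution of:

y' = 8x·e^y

Separating variables and integrating:
-e^(-y) = 4x² + C

General solution: y = -ln(C - 4x²)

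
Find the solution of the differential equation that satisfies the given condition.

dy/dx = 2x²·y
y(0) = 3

General solution: y = Ce^(2x³/3)
Applying IC y(0) = 3:
Particular solution: y = 3e^(2x³/3)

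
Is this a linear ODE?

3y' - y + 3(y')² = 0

No. Nonlinear ((y')² term)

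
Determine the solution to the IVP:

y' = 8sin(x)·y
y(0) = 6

General solution: y = Ce^(-8cos(x))
Applying IC y(0) = 6:
Particular solution: y = 6e^(8(1-cos(x)))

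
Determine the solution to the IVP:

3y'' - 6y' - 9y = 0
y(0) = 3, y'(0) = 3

General solution: y = C₁e^(3x) + C₂e^(-x)
Applying ICs: C₁ = 3/2, C₂ = 3/2
Particular solution: y = (3/2)e^(3x) + (3/2)e^(-x)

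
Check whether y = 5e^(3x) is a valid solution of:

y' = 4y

Verification:
y = 5e^(3x)
y' = 15e^(3x)
But 4y = 20e^(3x)
y' ≠ 4y — the derivative does not match

No, it is not a solution.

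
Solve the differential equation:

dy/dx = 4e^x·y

Separating variables and integrating:
ln|y| = 4e^x + C

General solution: y = Ce^(4e^x)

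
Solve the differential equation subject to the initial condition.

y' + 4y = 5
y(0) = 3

General solution: y = 5/4 + Ce^(-4x)
Applying y(0) = 3: C = 3 - 5/4 = 7/4
Particular solution: y = 5/4 + (7/4)e^(-4x)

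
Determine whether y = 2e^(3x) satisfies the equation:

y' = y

Verification:
y = 2e^(3x)
y' = 6e^(3x)
But y = 2e^(3x)
y' ≠ y — the derivative does not match

No, it is not a solution.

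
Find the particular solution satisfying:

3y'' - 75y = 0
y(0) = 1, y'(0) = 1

General solution: y = C₁e^(5x) + C₂e^(-5x)
Applying ICs: C₁ = 3/5, C₂ = 2/5
Particular solution: y = (3/5)e^(5x) + (2/5)e^(-5x)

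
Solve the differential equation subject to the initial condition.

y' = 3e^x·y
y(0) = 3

General solution: y = Ce^(3e^x)
Applying IC y(0) = 3:
Particular solution: y = 3e^(3(e^x - 1))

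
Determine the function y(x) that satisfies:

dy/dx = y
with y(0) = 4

General solution: y = Ce^x
Applying IC y(0) = 4:
Particular solution: y = 4e^x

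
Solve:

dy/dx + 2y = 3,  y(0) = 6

General solution: y = 3/2 + Ce^(-2x)
Applying y(0) = 6: C = 6 - 3/2 = 9/2
Particular solution: y = 3/2 + (9/2)e^(-2x)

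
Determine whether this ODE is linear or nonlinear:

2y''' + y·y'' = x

Nonlinear (y·y'' term)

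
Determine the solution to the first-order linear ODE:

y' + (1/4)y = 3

Using integrating factor method:

General solution: y = 12 + Ce^(-x/4)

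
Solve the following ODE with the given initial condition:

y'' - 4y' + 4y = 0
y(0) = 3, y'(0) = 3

General solution: y = (C₁ + C₂x)e^(2x)
Repeated root r = 2
Applying ICs: C₁ = 3, C₂ = -3
Particular solution: y = (3 - 3x)e^(2x)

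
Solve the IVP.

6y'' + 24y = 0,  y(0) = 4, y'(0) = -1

General solution: y = C₁cos(2x) + C₂sin(2x)
Complex roots r = ±2i
Applying ICs: C₁ = 4, C₂ = -1/2
Particular solution: y = 4cos(2x) - (1/2)sin(2x)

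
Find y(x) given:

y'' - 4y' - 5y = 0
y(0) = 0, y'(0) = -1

General solution: y = C₁e^(5x) + C₂e^(-x)
Applying ICs: C₁ = -1/6, C₂ = 1/6
Particular solution: y = -(1/6)e^(5x) + (1/6)e^(-x)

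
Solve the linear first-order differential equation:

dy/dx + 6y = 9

Using integrating factor method:

General solution: y = 3/2 + Ce^(-6x)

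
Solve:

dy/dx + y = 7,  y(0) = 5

General solution: y = 7 + Ce^(-x)
Applying y(0) = 5: C = 5 - 7 = -2
Particular solution: y = 7 - 2e^(-x)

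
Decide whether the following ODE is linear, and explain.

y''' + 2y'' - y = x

Linear (y and its derivatives appear to the first power only, no products of y terms)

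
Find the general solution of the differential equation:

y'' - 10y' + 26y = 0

Characteristic equation: r² - 10r + 26 = 0
Roots: r = 5 ± i (complex conjugates)
General solution: y = e^(5x)(C₁cos(x) + C₂sin(x))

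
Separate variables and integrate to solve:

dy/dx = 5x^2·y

Separating variables and integrating:
ln|y| = 5x^3/3 + C

General solution: y = Ce^(5x^3/3)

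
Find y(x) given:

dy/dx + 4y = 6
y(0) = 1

General solution: y = 3/2 + Ce^(-4x)
Applying y(0) = 1: C = 1 - 3/2 = -1/2
Particular solution: y = 3/2 - (1/2)e^(-4x)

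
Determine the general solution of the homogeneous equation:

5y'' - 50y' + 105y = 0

Characteristic equation: 5r² - 50r + 105 = 0
Divide by 5: r² - 10r + 21 = 0
Roots: r = 3, 7 (distinct real)
General solution: y = C₁e^(3x) + C₂e^(7x)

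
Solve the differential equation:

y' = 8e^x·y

Separating variables and integrating:
ln|y| = 8e^x + C

General solution: y = Ce^(8e^x)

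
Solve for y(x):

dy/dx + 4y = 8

Using integrating factor method:

General solution: y = 2 + Ce^(-4x)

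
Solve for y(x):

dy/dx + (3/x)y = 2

Using integrating factor method:

General solution: y = (1/2)x + Cx^(-3)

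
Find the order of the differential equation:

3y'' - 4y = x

The order is 2 (highest derivative is of order 2).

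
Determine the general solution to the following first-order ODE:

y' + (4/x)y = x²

Using integrating factor method:

General solution: y = (1/7)x^3 + Cx^(-4)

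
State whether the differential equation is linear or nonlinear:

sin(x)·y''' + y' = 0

Linear (y and its derivatives appear to the first power only, no products of y terms)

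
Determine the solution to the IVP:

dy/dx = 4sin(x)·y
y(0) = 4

General solution: y = Ce^(-4cos(x))
Applying IC y(0) = 4:
Particular solution: y = 4e^(4(1-cos(x)))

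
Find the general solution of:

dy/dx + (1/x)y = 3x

Using integrating factor method:

General solution: y = x^2 + C/x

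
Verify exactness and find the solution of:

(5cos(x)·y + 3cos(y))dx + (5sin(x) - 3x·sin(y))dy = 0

Verify exactness: ∂M/∂y = ∂N/∂x ✓
Find F(x,y) such that ∂F/∂x = M, ∂F/∂y = N
Solution: 5sin(x)·y + 3x·cos(y) = C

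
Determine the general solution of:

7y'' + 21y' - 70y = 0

Characteristic equation: 7r² + 21r - 70 = 0
Divide by 7: r² + 3r - 10 = 0
Roots: r = 2, -5 (distinct real)
General solution: y = C₁e^(2x) + C₂e^(-5x)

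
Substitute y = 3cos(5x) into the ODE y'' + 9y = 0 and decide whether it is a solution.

Verification:
y'' = -75cos(5x)
y'' + 9y ≠ 0 (frequency mismatch: got 25 instead of 9)

No, it is not a solution.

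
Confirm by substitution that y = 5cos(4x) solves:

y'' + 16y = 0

Verification:
y'' = -80cos(4x)
y'' + 16y = 0 ✓

Yes, it is a solution.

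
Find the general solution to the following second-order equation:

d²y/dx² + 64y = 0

Characteristic equation: r² + 64 = 0
Roots: r = ±8i (complex conjugates)
General solution: y = C₁cos(8x) + C₂sin(8x)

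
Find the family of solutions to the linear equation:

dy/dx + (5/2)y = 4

Using integrating factor method:

General solution: y = 8/5 + Ce^(-5x/2)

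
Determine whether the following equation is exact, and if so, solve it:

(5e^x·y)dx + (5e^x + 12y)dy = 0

Verify exactness: ∂M/∂y = ∂N/∂x ✓
Find F(x,y) such that ∂F/∂x = M, ∂F/∂y = N
Solution: 5e^x·y + 6y² = C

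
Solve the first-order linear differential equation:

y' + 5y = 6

Using integrating factor method:

General solution: y = 6/5 + Ce^(-5x)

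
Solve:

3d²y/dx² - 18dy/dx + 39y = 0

Characteristic equation: 3r² - 18r + 39 = 0
Divide by 3: r² - 6r + 13 = 0
Roots: r = 3 ± 2i (complex conjugates)
General solution: y = e^(3x)(C₁cos(2x) + C₂sin(2x))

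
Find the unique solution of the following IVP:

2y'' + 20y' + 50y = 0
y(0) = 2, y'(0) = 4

General solution: y = (C₁ + C₂x)e^(-5x)
Repeated root r = -5
Applying ICs: C₁ = 2, C₂ = 14
Particular solution: y = (2 + 14x)e^(-5x)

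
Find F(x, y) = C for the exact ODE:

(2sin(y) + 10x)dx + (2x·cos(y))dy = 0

Verify exactness: ∂M/∂y = ∂N/∂x ✓
Find F(x,y) such that ∂F/∂x = M, ∂F/∂y = N
Solution: 2x·sin(y) + 5x² = C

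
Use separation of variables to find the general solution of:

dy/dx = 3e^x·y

Separating variables and integrating:
ln|y| = 3e^x + C

General solution: y = Ce^(3e^x)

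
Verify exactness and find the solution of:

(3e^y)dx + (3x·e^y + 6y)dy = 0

Verify exactness: ∂M/∂y = ∂N/∂x ✓
Find F(x,y) such that ∂F/∂x = M, ∂F/∂y = N
Solution: 3x·e^y + 3y² = C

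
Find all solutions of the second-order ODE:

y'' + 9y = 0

Characteristic equation: r² + 9 = 0
Roots: r = ±3i (complex conjugates)
General solution: y = C₁cos(3x) + C₂sin(3x)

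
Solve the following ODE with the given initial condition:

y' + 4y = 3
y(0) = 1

General solution: y = 3/4 + Ce^(-4x)
Applying y(0) = 1: C = 1 - 3/4 = 1/4
Particular solution: y = 3/4 + (1/4)e^(-4x)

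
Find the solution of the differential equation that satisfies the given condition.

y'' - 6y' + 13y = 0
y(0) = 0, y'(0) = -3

General solution: y = e^(3x)(C₁cos(2x) + C₂sin(2x))
Complex roots r = 3 ± 2i
Applying ICs: C₁ = 0, C₂ = -3/2
Particular solution: y = e^(3x)(-(3/2)sin(2x))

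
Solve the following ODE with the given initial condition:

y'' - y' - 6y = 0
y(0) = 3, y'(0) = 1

General solution: y = C₁e^(3x) + C₂e^(-2x)
Applying ICs: C₁ = 7/5, C₂ = 8/5
Particular solution: y = (7/5)e^(3x) + (8/5)e^(-2x)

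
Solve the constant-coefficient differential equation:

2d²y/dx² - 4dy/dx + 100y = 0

Characteristic equation: 2r² - 4r + 100 = 0
Divide by 2: r² - 2r + 50 = 0
Roots: r = 1 ± 7i (complex conjugates)
General solution: y = e^x(C₁cos(7x) + C₂sin(7x))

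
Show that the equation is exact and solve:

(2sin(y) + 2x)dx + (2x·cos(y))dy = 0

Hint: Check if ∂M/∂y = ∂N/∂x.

Verify exactness: ∂M/∂y = ∂N/∂x ✓
Find F(x,y) such that ∂F/∂x = M, ∂F/∂y = N
Solution: 2x·sin(y) + x² = C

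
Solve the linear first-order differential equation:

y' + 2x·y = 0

Using integrating factor method:

General solution: y = Ce^(-x^2)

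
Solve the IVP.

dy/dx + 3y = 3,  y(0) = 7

General solution: y = 1 + Ce^(-3x)
Applying y(0) = 7: C = 7 - 1 = 6
Particular solution: y = 1 + 6e^(-3x)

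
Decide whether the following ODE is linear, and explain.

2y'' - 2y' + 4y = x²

Linear (y and its derivatives appear to the first power only, no products of y terms)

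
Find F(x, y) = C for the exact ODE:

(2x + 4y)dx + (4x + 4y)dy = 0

Verify exactness: ∂M/∂y = ∂N/∂x ✓
Find F(x,y) such that ∂F/∂x = M, ∂F/∂y = N
Solution: x² + 4xy + 2y² = C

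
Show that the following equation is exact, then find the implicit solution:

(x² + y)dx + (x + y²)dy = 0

Verify exactness: ∂M/∂y = ∂N/∂x ✓
Find F(x,y) such that ∂F/∂x = M, ∂F/∂y = N
Solution: x³/3 + xy + y³/3 = C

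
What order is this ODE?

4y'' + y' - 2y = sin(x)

The order is 2 (highest derivative is of order 2).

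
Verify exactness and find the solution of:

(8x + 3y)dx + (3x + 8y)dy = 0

Verify exactness: ∂M/∂y = ∂N/∂x ✓
Find F(x,y) such that ∂F/∂x = M, ∂F/∂y = N
Solution: 4x² + 3xy + 4y² = C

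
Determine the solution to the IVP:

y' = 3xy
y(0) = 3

General solution: y = Ce^(3x²/2)
Applying IC y(0) = 3:
Particular solution: y = 3e^(3x²/2)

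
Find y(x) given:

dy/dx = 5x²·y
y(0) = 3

General solution: y = Ce^(5x³/3)
Applying IC y(0) = 3:
Particular solution: y = 3e^(5x³/3)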